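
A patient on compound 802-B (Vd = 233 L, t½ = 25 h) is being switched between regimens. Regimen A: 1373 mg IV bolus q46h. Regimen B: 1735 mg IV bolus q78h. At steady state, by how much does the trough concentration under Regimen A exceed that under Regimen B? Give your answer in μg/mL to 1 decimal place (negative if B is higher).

Regimen A: f = (1/2)^(46/25) ≈ 0.2793; Cmin,ss = (1373/233)·f/(1−f) ≈ 2.284 μg/mL.
Regimen B: f = (1/2)^(78/25) ≈ 0.1150; Cmin,ss = (1735/233)·f/(1−f) ≈ 0.968 μg/mL.
Difference ≈ 2.284 − 0.968 ≈ 1.316 μg/mL.

1.3 μg/mL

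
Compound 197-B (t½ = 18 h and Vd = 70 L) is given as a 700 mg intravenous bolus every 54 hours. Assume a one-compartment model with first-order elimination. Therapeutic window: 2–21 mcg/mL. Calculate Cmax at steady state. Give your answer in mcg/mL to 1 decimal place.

11.4 mcg/mL

The dosing interval is 3 half-lives, so f = 2^(−3) = 0.125.
At steady state, R = 1/(1 − 0.125) = 8/7.
Single-dose peak C₀ = D/Vd = 700/70 = 10 mcg/mL.
Steady-state peak Cmax,ss = C₀·R = 10 × 8/7 ≈ 11.429 mcg/mL.
Peak 11.4 mcg/mL vs MTC 21 mcg/mL: below toxic threshold.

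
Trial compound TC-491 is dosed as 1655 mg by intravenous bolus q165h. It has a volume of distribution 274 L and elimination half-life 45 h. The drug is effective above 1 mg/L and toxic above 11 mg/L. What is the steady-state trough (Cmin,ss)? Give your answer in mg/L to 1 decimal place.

0.5 mg/L

Over one 165-h interval, 165/45 ≈ 3.6667 half-lives elapse, leaving f ≈ 0.0787 of each dose.
At steady state, accumulation factor R = 1/(1 − e^(−kτ)) ≈ 1.0854.
Each bolus raises the concentration by D/Vd = 1655/274 ≈ 6.040 mg/L.
Cmax,ss = C₀/(1 − f) ≈ 6.040/0.9213 ≈ 6.556 mg/L.
One interval later, Cmin,ss = Cmax,ss·e^(−kτ) ≈ 6.556 × 0.0787 ≈ 0.516 mg/L.
Trough 0.5 mg/L vs MEC 1 mg/L: subtherapeutic.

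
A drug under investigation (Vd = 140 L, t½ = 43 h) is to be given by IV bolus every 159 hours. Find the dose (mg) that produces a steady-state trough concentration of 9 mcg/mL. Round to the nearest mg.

15089 mg

τ/t½ = 159/43 ≈ 3.6977, so f = (1/2)^(159/43) ≈ 0.077071.
Cmin,ss = (D/Vd)·f/(1−f), so D = Cmin,ss·Vd·(1−f)/f.
D = 9 × 140 × (1−f)/f ≈ 9 × 140 × 11.97505 ≈ 15088.56 mg.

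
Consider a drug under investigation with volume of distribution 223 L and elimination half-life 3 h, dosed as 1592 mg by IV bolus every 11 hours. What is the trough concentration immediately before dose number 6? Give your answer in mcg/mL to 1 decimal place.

0.6 mcg/mL

f = (1/2)^(τ/t½) = (1/2)^(11/3) ≈ 0.0787.
C₀ = D/Vd = 1592/223 ≈ 7.139 mcg/mL.
Before the 6th dose, 5 doses have been given. Superposition: Cmin = C₀·(f + f² + … + f^5).
≈ 7.139 × (0.0787 + 0.0062 + 0.0005 + 0.0000 + 0.0000) ≈ 7.139 × 0.0854 ≈ 0.610 mcg/mL.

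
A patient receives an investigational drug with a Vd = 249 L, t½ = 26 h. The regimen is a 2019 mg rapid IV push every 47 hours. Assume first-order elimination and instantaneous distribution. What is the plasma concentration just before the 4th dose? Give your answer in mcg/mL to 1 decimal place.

3.2 mcg/mL

f = (1/2)^(τ/t½) = (1/2)^(47/26) ≈ 0.2856.
C₀ = D/Vd = 2019/249 ≈ 8.108 mcg/mL.
Before the 4th dose, 3 doses have been given. Superposition: Cmin = C₀·(f + f² + … + f^3).
≈ 8.108 × (0.2856 + 0.0816 + 0.0233) ≈ 8.108 × 0.3905 ≈ 3.166 mcg/mL.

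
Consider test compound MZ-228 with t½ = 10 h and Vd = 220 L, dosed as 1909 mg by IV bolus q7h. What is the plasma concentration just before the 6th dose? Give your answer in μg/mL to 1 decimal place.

f = (1/2)^(τ/t½) = (1/2)^(7/10) ≈ 0.6156.
C₀ = D/Vd = 1909/220 ≈ 8.677 μg/mL.
Before the 6th dose, 5 doses have been given. Superposition: Cmin = C₀·(f + f² + … + f^5).
≈ 8.677 × (0.6156 + 0.3790 + 0.2333 + 0.1436 + 0.0884) ≈ 8.677 × 1.4599 ≈ 12.668 μg/mL.

12.7 μg/mL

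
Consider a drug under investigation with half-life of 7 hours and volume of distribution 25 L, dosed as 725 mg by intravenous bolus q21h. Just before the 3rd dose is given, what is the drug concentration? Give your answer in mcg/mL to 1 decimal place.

4.1 mcg/mL

f = (1/2)^(τ/t½) = (1/2)^(21/7) ≈ 0.1250.
C₀ = D/Vd = 725/25 ≈ 29.000 mcg/mL.
Before the 3rd dose, 2 doses have been given. Superposition: Cmin = C₀·(f + f²).
≈ 29.000 × (0.1250 + 0.0156) ≈ 29.000 × 0.1406 ≈ 4.077 mcg/mL.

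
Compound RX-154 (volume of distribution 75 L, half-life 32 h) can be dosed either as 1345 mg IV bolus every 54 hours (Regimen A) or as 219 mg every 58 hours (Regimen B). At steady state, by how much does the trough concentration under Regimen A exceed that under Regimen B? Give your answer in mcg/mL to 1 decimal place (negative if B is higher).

6.9 mcg/mL

Regimen A: f = (1/2)^(54/32) ≈ 0.3105; Cmin,ss = (1345/75)·f/(1−f) ≈ 8.076 mcg/mL.
Regimen B: f = (1/2)^(58/32) ≈ 0.2847; Cmin,ss = (219/75)·f/(1−f) ≈ 1.162 mcg/mL.
Difference ≈ 8.076 − 1.162 ≈ 6.914 mcg/mL.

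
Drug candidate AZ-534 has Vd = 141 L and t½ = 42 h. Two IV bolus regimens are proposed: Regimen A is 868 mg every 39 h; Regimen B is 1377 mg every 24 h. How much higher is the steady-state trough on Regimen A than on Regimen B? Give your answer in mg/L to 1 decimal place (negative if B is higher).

-13.3 mg/L

Regimen A: f = (1/2)^(39/42) ≈ 0.5254; Cmin,ss = (868/141)·f/(1−f) ≈ 6.815 mg/L.
Regimen B: f = (1/2)^(24/42) ≈ 0.6730; Cmin,ss = (1377/141)·f/(1−f) ≈ 20.099 mg/L.
Difference ≈ 6.815 − 20.099 ≈ -13.284 mg/L.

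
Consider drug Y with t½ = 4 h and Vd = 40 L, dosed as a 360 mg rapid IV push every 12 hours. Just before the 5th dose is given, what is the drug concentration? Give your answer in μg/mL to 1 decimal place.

1.3 μg/mL

f = (1/2)^(τ/t½) = (1/2)^(12/4) ≈ 0.1250.
C₀ = D/Vd = 360/40 ≈ 9.000 μg/mL.
Before the 5th dose, 4 doses have been given. Superposition: Cmin = C₀·(f + f² + … + f^4).
≈ 9.000 × (0.1250 + 0.0156 + 0.0020 + 0.0002) ≈ 9.000 × 0.1428 ≈ 1.285 μg/mL.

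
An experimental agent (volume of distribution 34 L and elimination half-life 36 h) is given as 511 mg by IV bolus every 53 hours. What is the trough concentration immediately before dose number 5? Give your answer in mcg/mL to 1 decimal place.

f = (1/2)^(τ/t½) = (1/2)^(53/36) ≈ 0.3604.
C₀ = D/Vd = 511/34 ≈ 15.029 mcg/mL.
Before the 5th dose, 4 doses have been given. Superposition: Cmin = C₀·(f + f² + … + f^4).
≈ 15.029 × (0.3604 + 0.1299 + 0.0468 + 0.0169) ≈ 15.029 × 0.5540 ≈ 8.326 mcg/mL.

8.3 mcg/mL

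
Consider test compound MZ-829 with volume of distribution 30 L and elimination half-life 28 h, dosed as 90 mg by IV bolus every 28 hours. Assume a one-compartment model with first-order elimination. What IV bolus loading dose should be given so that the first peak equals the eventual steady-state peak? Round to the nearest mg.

f = (1/2)^(28/28) ≈ 0.500000; accumulation ratio R = 1/(1−f) ≈ 2.00000.
Loading dose to hit Cmax,ss on first dose: D_load = D_maint·R ≈ 90 × 2.00000 ≈ 180.00 mg.

180 mg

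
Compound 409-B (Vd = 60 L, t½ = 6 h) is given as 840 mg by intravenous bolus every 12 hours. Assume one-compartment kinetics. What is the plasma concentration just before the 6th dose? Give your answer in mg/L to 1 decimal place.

f = (1/2)^(τ/t½) = (1/2)^(12/6) ≈ 0.2500.
C₀ = D/Vd = 840/60 ≈ 14.000 mg/L.
Before the 6th dose, 5 doses have been given. Superposition: Cmin = C₀·(f + f² + … + f^5).
≈ 14.000 × (0.2500 + 0.0625 + 0.0156 + 0.0039 + 0.0010) ≈ 14.000 × 0.3330 ≈ 4.662 mg/L.

4.7 mg/L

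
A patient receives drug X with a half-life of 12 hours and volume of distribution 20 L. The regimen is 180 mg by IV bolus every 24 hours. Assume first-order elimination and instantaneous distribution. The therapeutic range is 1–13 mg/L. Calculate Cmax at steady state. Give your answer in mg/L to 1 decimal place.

τ = 24 h = 2 half-lives, so f = (1/2)^2 = 0.25.
Accumulation ratio R = 1/(1 − f) = 1/0.75 = 4/3.
Single-dose peak C₀ = D/Vd = 180/20 = 9 mg/L.
Steady-state peak Cmax,ss = C₀·R = 9 × 4/3 ≈ 12.000 mg/L.
Peak 12.0 mg/L vs MTC 13 mg/L: below toxic threshold.

12.0 mg/L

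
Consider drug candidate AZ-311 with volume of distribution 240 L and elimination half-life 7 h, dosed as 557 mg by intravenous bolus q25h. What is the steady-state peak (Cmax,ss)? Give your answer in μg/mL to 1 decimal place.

k = ln2/t½ = ln2/7 ≈ 0.099021 h⁻¹; fraction remaining f = e^(−kτ) = e^(−0.099021×25) ≈ 0.0841.
At steady state, accumulation factor R = 1/(1 − e^(−kτ)) ≈ 1.0918.
Single-dose peak C₀ = D/Vd = 557/240 ≈ 2.321 μg/mL.
Steady-state peak Cmax,ss = C₀·R ≈ 2.321 × 1.0918 ≈ 2.534 μg/mL.

2.5 μg/mL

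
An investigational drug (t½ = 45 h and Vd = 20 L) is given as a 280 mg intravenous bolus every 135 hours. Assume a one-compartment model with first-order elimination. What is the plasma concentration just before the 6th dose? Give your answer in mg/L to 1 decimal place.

2.0 mg/L

f = (1/2)^(τ/t½) = (1/2)^(135/45) ≈ 0.1250.
C₀ = D/Vd = 280/20 ≈ 14.000 mg/L.
Before the 6th dose, 5 doses have been given. Superposition: Cmin = C₀·(f + f² + … + f^5).
≈ 14.000 × (0.1250 + 0.0156 + 0.0020 + 0.0002 + 0.0000) ≈ 14.000 × 0.1428 ≈ 1.999 mg/L.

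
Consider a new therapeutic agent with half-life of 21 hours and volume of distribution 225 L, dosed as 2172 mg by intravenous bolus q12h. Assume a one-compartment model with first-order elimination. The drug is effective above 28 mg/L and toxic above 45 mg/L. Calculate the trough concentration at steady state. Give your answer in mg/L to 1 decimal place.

19.9 mg/L

k = ln2/t½ = ln2/21 ≈ 0.033007 h⁻¹; fraction remaining f = e^(−kτ) = e^(−0.033007×12) ≈ 0.6730.
Accumulation ratio R = 1/(1 − f) ≈ 1/0.3270 ≈ 3.0581.
Each bolus raises the concentration by D/Vd = 2172/225 ≈ 9.653 mg/L.
Steady-state peak Cmax,ss = C₀·R ≈ 9.653 × 3.0581 ≈ 29.520 mg/L.
One interval later, Cmin,ss = Cmax,ss·e^(−kτ) ≈ 29.520 × 0.6730 ≈ 19.867 mg/L.
Trough 19.9 mg/L vs MEC 28 mg/L: subtherapeutic.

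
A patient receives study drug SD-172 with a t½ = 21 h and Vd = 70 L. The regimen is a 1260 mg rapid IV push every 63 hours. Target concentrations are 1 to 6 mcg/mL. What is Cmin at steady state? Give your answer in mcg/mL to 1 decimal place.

The dosing interval is 3 half-lives, so f = 2^(−3) = 0.125.
At steady state, R = 1/(1 − 0.125) = 8/7.
Single-dose peak C₀ = D/Vd = 1260/70 = 18 mcg/mL.
Steady-state peak Cmax,ss = C₀·R = 18 × 8/7 ≈ 20.571 mcg/mL.
Steady-state trough Cmin,ss = Cmax,ss·f ≈ 20.571 × 0.125 ≈ 2.571 mcg/mL.
Trough 2.6 mcg/mL vs MEC 1 mcg/mL: adequate.

2.6 mcg/mL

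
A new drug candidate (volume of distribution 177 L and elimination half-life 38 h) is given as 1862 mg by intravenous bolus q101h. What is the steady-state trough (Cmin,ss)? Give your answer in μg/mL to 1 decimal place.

2.0 μg/mL

τ/t½ = 101/38 ≈ 2.6579, so fraction remaining f = (1/2)^(101/38) ≈ 0.1585.
Each bolus raises the concentration by D/Vd = 1862/177 ≈ 10.520 μg/mL.
Steady-state trough Cmin,ss = C₀·f/(1−f) ≈ 10.520 × 0.1585/0.8415 ≈ 1.981 μg/mL.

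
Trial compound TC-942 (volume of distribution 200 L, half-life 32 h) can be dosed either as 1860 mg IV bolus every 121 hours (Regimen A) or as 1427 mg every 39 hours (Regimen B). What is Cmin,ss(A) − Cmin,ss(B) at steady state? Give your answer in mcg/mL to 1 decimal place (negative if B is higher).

-4.6 mcg/mL

Regimen A: f = (1/2)^(121/32) ≈ 0.0727; Cmin,ss = (1860/200)·f/(1−f) ≈ 0.729 mcg/mL.
Regimen B: f = (1/2)^(39/32) ≈ 0.4297; Cmin,ss = (1427/200)·f/(1−f) ≈ 5.376 mcg/mL.
Difference ≈ 0.729 − 5.376 ≈ -4.647 mcg/mL.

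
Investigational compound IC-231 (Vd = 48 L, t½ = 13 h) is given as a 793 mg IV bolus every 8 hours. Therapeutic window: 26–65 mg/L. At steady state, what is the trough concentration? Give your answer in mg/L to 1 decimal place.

k = ln2/t½ = ln2/13 ≈ 0.053319 h⁻¹; fraction remaining f = e^(−kτ) = e^(−0.053319×8) ≈ 0.6528.
At steady state, accumulation factor R = 1/(1 − e^(−kτ)) ≈ 2.8802.
Each bolus raises the concentration by D/Vd = 793/48 ≈ 16.521 mg/L.
Cmax,ss = C₀/(1 − f) ≈ 16.521/0.3472 ≈ 47.584 mg/L.
One interval later, Cmin,ss = Cmax,ss·e^(−kτ) ≈ 47.584 × 0.6528 ≈ 31.063 mg/L.
Trough 31.1 mg/L vs MEC 26 mg/L: adequate.

31.1 mg/L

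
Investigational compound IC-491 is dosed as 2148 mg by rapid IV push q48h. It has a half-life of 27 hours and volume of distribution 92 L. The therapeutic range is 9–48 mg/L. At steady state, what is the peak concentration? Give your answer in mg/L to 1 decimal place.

k = ln2/t½ = ln2/27 ≈ 0.025672 h⁻¹; fraction remaining f = e^(−kτ) = e^(−0.025672×48) ≈ 0.2916.
At steady state, accumulation factor R = 1/(1 − e^(−kτ)) ≈ 1.4116.
Single-dose peak C₀ = D/Vd = 2148/92 ≈ 23.348 mg/L.
Steady-state peak Cmax,ss = C₀·R ≈ 23.348 × 1.4116 ≈ 32.958 mg/L.
Peak 33.0 mg/L vs MTC 48 mg/L: below toxic threshold.

33.0 mg/L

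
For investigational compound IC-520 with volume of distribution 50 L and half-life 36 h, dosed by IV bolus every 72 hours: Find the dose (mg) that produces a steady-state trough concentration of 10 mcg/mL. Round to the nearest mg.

1500 mg

τ/t½ = 72/36 ≈ 2, so f = (1/2)^(72/36) ≈ 0.250000.
Cmin,ss = (D/Vd)·f/(1−f), so D = Cmin,ss·Vd·(1−f)/f.
D = 10 × 50 × (1−f)/f ≈ 10 × 50 × 3.00000 ≈ 1500.00 mg.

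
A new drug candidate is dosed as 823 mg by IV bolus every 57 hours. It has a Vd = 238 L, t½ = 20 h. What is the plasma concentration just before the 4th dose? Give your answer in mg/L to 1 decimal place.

f = (1/2)^(τ/t½) = (1/2)^(57/20) ≈ 0.1387.
C₀ = D/Vd = 823/238 ≈ 3.458 mg/L.
Before the 4th dose, 3 doses have been given. Superposition: Cmin = C₀·(f + f² + … + f^3).
≈ 3.458 × (0.1387 + 0.0192 + 0.0027) ≈ 3.458 × 0.1606 ≈ 0.555 mg/L.

0.6 mg/L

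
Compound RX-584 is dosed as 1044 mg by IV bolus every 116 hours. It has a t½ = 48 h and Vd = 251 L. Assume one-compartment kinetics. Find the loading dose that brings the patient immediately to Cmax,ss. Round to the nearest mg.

f = (1/2)^(116/48) ≈ 0.187288; accumulation ratio R = 1/(1−f) ≈ 1.23045.
Loading dose to hit Cmax,ss on first dose: D_load = D_maint·R ≈ 1044 × 1.23045 ≈ 1284.59 mg.

1285 mg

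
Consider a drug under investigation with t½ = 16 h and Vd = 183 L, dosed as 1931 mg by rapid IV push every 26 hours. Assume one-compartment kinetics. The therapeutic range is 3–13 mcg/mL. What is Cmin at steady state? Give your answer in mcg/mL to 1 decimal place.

5.1 mcg/mL

k = ln2/t½ = ln2/16 ≈ 0.043322 h⁻¹; fraction remaining f = e^(−kτ) = e^(−0.043322×26) ≈ 0.3242.
Each bolus raises the concentration by D/Vd = 1931/183 ≈ 10.552 mcg/mL.
Steady-state trough Cmin,ss = C₀·f/(1−f) ≈ 10.552 × 0.3242/0.6758 ≈ 5.062 mcg/mL.
Trough 5.1 mcg/mL vs MEC 3 mcg/mL: adequate.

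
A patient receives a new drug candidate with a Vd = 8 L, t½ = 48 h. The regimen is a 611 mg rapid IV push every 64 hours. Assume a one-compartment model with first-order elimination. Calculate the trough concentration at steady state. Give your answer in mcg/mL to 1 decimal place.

Over one 64-h interval, 64/48 ≈ 1.3333 half-lives elapse, leaving f ≈ 0.3969 of each dose.
At steady state, accumulation factor R = 1/(1 − e^(−kτ)) ≈ 1.6581.
Single-dose peak C₀ = D/Vd = 611/8 ≈ 76.375 mcg/mL.
Steady-state peak Cmax,ss = C₀·R ≈ 76.375 × 1.6581 ≈ 126.637 mcg/mL.
One interval later, Cmin,ss = Cmax,ss·e^(−kτ) ≈ 126.637 × 0.3969 ≈ 50.262 mcg/mL.

50.3 mcg/mL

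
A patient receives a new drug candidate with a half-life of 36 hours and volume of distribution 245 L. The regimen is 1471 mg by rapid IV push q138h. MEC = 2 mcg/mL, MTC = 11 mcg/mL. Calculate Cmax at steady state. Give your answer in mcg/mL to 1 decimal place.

τ/t½ = 138/36 ≈ 3.8333, so fraction remaining f = (1/2)^(138/36) ≈ 0.0702.
At steady state, accumulation factor R = 1/(1 − e^(−kτ)) ≈ 1.0755.
Each bolus raises the concentration by D/Vd = 1471/245 ≈ 6.004 mcg/mL.
Steady-state peak Cmax,ss = C₀·R ≈ 6.004 × 1.0755 ≈ 6.457 mcg/mL.
Peak 6.5 mcg/mL vs MTC 11 mcg/mL: below toxic threshold.

6.5 mcg/mL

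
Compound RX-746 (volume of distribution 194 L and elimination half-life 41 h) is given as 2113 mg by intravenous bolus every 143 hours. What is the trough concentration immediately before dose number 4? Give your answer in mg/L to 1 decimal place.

f = (1/2)^(τ/t½) = (1/2)^(143/41) ≈ 0.0891.
C₀ = D/Vd = 2113/194 ≈ 10.892 mg/L.
Before the 4th dose, 3 doses have been given. Superposition: Cmin = C₀·(f + f² + … + f^3).
≈ 10.892 × (0.0891 + 0.0079 + 0.0007) ≈ 10.892 × 0.0977 ≈ 1.064 mg/L.

1.1 mg/L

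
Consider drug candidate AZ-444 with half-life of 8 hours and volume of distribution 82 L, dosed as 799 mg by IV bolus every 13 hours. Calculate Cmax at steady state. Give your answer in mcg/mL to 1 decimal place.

k = ln2/t½ = ln2/8 ≈ 0.086643 h⁻¹; fraction remaining f = e^(−kτ) = e^(−0.086643×13) ≈ 0.3242.
At steady state, accumulation factor R = 1/(1 − e^(−kτ)) ≈ 1.4797.
Each bolus raises the concentration by D/Vd = 799/82 ≈ 9.744 mcg/mL.
Steady-state peak Cmax,ss = C₀·R ≈ 9.744 × 1.4797 ≈ 14.418 mcg/mL.

14.4 mcg/mL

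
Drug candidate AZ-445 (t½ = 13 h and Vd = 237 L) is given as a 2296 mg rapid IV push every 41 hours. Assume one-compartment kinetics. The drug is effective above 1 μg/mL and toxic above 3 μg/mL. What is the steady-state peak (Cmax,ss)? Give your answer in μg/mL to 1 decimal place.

10.9 μg/mL

Over one 41-h interval, 41/13 ≈ 3.1538 half-lives elapse, leaving f ≈ 0.1124 of each dose.
At steady state, accumulation factor R = 1/(1 − e^(−kτ)) ≈ 1.1266.
Single-dose peak C₀ = D/Vd = 2296/237 ≈ 9.688 μg/mL.
Steady-state peak Cmax,ss = C₀·R ≈ 9.688 × 1.1266 ≈ 10.915 μg/mL.
Peak 10.9 μg/mL vs MTC 3 μg/mL: exceeds toxic threshold.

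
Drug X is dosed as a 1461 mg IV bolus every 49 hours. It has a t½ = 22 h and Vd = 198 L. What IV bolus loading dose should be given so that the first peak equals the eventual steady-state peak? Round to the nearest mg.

1858 mg

f = (1/2)^(49/22) ≈ 0.213562; accumulation ratio R = 1/(1−f) ≈ 1.27156.
Loading dose to hit Cmax,ss on first dose: D_load = D_maint·R ≈ 1461 × 1.27156 ≈ 1857.75 mg.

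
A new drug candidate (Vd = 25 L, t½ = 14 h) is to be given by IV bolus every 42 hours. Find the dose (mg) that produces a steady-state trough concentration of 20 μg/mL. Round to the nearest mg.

3500 mg

τ/t½ = 42/14 ≈ 3, so f = (1/2)^(42/14) ≈ 0.125000.
Cmin,ss = (D/Vd)·f/(1−f), so D = Cmin,ss·Vd·(1−f)/f.
D = 20 × 25 × (1−f)/f ≈ 20 × 25 × 7.00000 ≈ 3500.00 mg.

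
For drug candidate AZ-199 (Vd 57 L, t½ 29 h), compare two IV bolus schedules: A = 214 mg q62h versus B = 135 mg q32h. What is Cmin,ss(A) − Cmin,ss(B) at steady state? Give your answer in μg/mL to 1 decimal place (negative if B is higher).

Regimen A: f = (1/2)^(62/29) ≈ 0.2272; Cmin,ss = (214/57)·f/(1−f) ≈ 1.104 μg/mL.
Regimen B: f = (1/2)^(32/29) ≈ 0.4654; Cmin,ss = (135/57)·f/(1−f) ≈ 2.062 μg/mL.
Difference ≈ 1.104 − 2.062 ≈ -0.958 μg/mL.

-1.0 μg/mL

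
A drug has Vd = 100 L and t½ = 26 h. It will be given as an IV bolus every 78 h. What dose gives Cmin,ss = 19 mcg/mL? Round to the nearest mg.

13300 mg

τ/t½ = 78/26 ≈ 3, so f = (1/2)^(78/26) ≈ 0.125000.
Cmin,ss = (D/Vd)·f/(1−f), so D = Cmin,ss·Vd·(1−f)/f.
D = 19 × 100 × (1−f)/f ≈ 19 × 100 × 7.00000 ≈ 13300.00 mg.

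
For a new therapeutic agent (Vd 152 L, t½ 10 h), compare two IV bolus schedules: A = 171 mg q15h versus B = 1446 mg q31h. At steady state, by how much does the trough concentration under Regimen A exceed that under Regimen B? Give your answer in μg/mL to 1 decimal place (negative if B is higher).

Regimen A: f = (1/2)^(15/10) ≈ 0.3536; Cmin,ss = (171/152)·f/(1−f) ≈ 0.615 μg/mL.
Regimen B: f = (1/2)^(31/10) ≈ 0.1166; Cmin,ss = (1446/152)·f/(1−f) ≈ 1.256 μg/mL.
Difference ≈ 0.615 − 1.256 ≈ -0.641 μg/mL.

-0.6 μg/mL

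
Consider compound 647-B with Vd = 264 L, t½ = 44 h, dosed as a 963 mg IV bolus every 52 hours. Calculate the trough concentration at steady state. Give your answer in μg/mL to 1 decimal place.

2.9 μg/mL

k = ln2/t½ = ln2/44 ≈ 0.015753 h⁻¹; fraction remaining f = e^(−kτ) = e^(−0.015753×52) ≈ 0.4408.
Accumulation ratio R = 1/(1 − f) ≈ 1/0.5592 ≈ 1.7883.
Each bolus raises the concentration by D/Vd = 963/264 ≈ 3.648 μg/mL.
Cmax,ss = C₀/(1 − f) ≈ 3.648/0.5592 ≈ 6.524 μg/mL.
Steady-state trough Cmin,ss = Cmax,ss·f ≈ 6.524 × 0.4408 ≈ 2.876 μg/mL.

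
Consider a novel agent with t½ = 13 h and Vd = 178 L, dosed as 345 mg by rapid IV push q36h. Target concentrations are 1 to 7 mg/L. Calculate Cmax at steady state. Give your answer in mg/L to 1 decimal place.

2.3 mg/L

k = ln2/t½ = ln2/13 ≈ 0.053319 h⁻¹; fraction remaining f = e^(−kτ) = e^(−0.053319×36) ≈ 0.1467.
Accumulation ratio R = 1/(1 − f) ≈ 1/0.8533 ≈ 1.1719.
Single-dose peak C₀ = D/Vd = 345/178 ≈ 1.938 mg/L.
Steady-state peak Cmax,ss = C₀·R ≈ 1.938 × 1.1719 ≈ 2.271 mg/L.
Peak 2.3 mg/L vs MTC 7 mg/L: below toxic threshold.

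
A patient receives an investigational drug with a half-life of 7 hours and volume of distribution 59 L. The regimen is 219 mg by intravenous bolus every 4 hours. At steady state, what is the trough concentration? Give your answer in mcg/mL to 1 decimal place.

7.6 mcg/mL

k = ln2/t½ = ln2/7 ≈ 0.099021 h⁻¹; fraction remaining f = e^(−kτ) = e^(−0.099021×4) ≈ 0.6730.
Accumulation ratio R = 1/(1 − f) ≈ 1/0.3270 ≈ 3.0581.
Each bolus raises the concentration by D/Vd = 219/59 ≈ 3.712 mcg/mL.
Steady-state peak Cmax,ss = C₀·R ≈ 3.712 × 3.0581 ≈ 11.352 mcg/mL.
Steady-state trough Cmin,ss = Cmax,ss·f ≈ 11.352 × 0.6730 ≈ 7.640 mcg/mL.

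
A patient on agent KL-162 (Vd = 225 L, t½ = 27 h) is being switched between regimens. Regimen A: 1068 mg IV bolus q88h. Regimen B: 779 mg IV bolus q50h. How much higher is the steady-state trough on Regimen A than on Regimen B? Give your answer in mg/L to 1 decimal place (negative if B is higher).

-0.8 mg/L

Regimen A: f = (1/2)^(88/27) ≈ 0.1044; Cmin,ss = (1068/225)·f/(1−f) ≈ 0.553 mg/L.
Regimen B: f = (1/2)^(50/27) ≈ 0.2770; Cmin,ss = (779/225)·f/(1−f) ≈ 1.326 mg/L.
Difference ≈ 0.553 − 1.326 ≈ -0.773 mg/L.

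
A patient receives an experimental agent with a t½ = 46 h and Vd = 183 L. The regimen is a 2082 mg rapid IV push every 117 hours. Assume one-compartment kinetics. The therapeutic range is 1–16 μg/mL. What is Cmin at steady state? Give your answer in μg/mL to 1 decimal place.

k = ln2/t½ = ln2/46 ≈ 0.015068 h⁻¹; fraction remaining f = e^(−kτ) = e^(−0.015068×117) ≈ 0.1715.
Each bolus raises the concentration by D/Vd = 2082/183 ≈ 11.377 μg/mL.
Steady-state trough Cmin,ss = C₀·f/(1−f) ≈ 11.377 × 0.1715/0.8285 ≈ 2.355 μg/mL.
Trough 2.4 μg/mL vs MEC 1 μg/mL: adequate.

2.4 μg/mL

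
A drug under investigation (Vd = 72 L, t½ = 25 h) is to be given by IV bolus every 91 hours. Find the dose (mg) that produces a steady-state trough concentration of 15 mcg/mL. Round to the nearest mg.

τ/t½ = 91/25 ≈ 3.64, so f = (1/2)^(91/25) ≈ 0.080214.
Cmin,ss = (D/Vd)·f/(1−f), so D = Cmin,ss·Vd·(1−f)/f.
D = 15 × 72 × (1−f)/f ≈ 15 × 72 × 11.46665 ≈ 12383.98 mg.

12384 mg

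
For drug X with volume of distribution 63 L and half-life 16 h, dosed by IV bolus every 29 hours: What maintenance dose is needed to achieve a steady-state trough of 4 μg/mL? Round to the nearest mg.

τ/t½ = 29/16 ≈ 1.8125, so f = (1/2)^(29/16) ≈ 0.284697.
Cmin,ss = (D/Vd)·f/(1−f), so D = Cmin,ss·Vd·(1−f)/f.
D = 4 × 63 × (1−f)/f ≈ 4 × 63 × 2.51251 ≈ 633.15 mg.

633 mg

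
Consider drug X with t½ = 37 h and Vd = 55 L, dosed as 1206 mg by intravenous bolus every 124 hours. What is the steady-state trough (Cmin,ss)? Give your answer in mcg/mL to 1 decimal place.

2.4 mcg/mL

k = ln2/t½ = ln2/37 ≈ 0.018734 h⁻¹; fraction remaining f = e^(−kτ) = e^(−0.018734×124) ≈ 0.0980.
At steady state, accumulation factor R = 1/(1 − e^(−kτ)) ≈ 1.1086.
Each bolus raises the concentration by D/Vd = 1206/55 ≈ 21.927 mcg/mL.
Cmax,ss = C₀/(1 − f) ≈ 21.927/0.9020 ≈ 24.309 mcg/mL.
Steady-state trough Cmin,ss = Cmax,ss·f ≈ 24.309 × 0.0980 ≈ 2.382 mcg/mL.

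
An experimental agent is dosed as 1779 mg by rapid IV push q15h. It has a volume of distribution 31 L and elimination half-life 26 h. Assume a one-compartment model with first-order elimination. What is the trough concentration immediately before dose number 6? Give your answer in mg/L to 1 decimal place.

f = (1/2)^(τ/t½) = (1/2)^(15/26) ≈ 0.6704.
C₀ = D/Vd = 1779/31 ≈ 57.387 mg/L.
Before the 6th dose, 5 doses have been given. Superposition: Cmin = C₀·(f + f² + … + f^5).
≈ 57.387 × (0.6704 + 0.4494 + 0.3013 + 0.2020 + 0.1354) ≈ 57.387 × 1.7585 ≈ 100.915 mg/L.

100.9 mg/L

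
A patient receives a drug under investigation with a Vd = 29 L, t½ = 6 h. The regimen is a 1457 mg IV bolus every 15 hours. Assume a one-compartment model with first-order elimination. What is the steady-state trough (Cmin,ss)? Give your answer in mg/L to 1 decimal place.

k = ln2/t½ = ln2/6 ≈ 0.115525 h⁻¹; fraction remaining f = e^(−kτ) = e^(−0.115525×15) ≈ 0.1768.
At steady state, accumulation factor R = 1/(1 − e^(−kτ)) ≈ 1.2148.
Each bolus raises the concentration by D/Vd = 1457/29 ≈ 50.241 mg/L.
Cmax,ss = C₀/(1 − f) ≈ 50.241/0.8232 ≈ 61.031 mg/L.
Steady-state trough Cmin,ss = Cmax,ss·f ≈ 61.031 × 0.1768 ≈ 10.790 mg/L.

10.8 mg/L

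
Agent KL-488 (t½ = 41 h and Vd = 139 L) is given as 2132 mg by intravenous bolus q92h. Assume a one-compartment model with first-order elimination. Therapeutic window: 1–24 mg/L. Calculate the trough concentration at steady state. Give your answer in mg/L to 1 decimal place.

Over one 92-h interval, 92/41 ≈ 2.2439 half-lives elapse, leaving f ≈ 0.2111 of each dose.
Accumulation ratio R = 1/(1 − f) ≈ 1/0.7889 ≈ 1.2676.
Each bolus raises the concentration by D/Vd = 2132/139 ≈ 15.338 mg/L.
Steady-state peak Cmax,ss = C₀·R ≈ 15.338 × 1.2676 ≈ 19.442 mg/L.
One interval later, Cmin,ss = Cmax,ss·e^(−kτ) ≈ 19.442 × 0.2111 ≈ 4.104 mg/L.
Trough 4.1 mg/L vs MEC 1 mg/L: adequate.

4.1 mg/L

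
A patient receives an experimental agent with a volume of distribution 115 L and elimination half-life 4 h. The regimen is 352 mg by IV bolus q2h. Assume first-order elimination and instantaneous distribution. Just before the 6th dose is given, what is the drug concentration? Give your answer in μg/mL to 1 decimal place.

6.1 μg/mL

f = (1/2)^(τ/t½) = (1/2)^(2/4) ≈ 0.7071.
C₀ = D/Vd = 352/115 ≈ 3.061 μg/mL.
Before the 6th dose, 5 doses have been given. Superposition: Cmin = C₀·(f + f² + … + f^5).
≈ 3.061 × (0.7071 + 0.5000 + 0.3535 + 0.2500 + 0.1768) ≈ 3.061 × 1.9874 ≈ 6.083 μg/mL.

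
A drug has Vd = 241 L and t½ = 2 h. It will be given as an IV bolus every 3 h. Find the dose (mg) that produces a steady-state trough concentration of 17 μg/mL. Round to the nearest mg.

7491 mg

τ/t½ = 3/2 ≈ 1.5, so f = (1/2)^(3/2) ≈ 0.353553.
Cmin,ss = (D/Vd)·f/(1−f), so D = Cmin,ss·Vd·(1−f)/f.
D = 17 × 241 × (1−f)/f ≈ 17 × 241 × 1.82843 ≈ 7491.08 mg.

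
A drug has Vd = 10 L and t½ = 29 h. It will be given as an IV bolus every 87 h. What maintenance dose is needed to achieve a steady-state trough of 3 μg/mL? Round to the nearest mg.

210 mg

τ/t½ = 87/29 ≈ 3, so f = (1/2)^(87/29) ≈ 0.125000.
Cmin,ss = (D/Vd)·f/(1−f), so D = Cmin,ss·Vd·(1−f)/f.
D = 3 × 10 × (1−f)/f ≈ 3 × 10 × 7.00000 ≈ 210.00 mg.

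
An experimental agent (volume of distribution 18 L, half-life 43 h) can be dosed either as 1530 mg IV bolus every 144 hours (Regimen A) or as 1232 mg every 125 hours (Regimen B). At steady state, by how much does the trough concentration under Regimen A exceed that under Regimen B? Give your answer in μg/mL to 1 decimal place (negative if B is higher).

-1.3 μg/mL

Regimen A: f = (1/2)^(144/43) ≈ 0.0982; Cmin,ss = (1530/18)·f/(1−f) ≈ 9.256 μg/mL.
Regimen B: f = (1/2)^(125/43) ≈ 0.1333; Cmin,ss = (1232/18)·f/(1−f) ≈ 10.527 μg/mL.
Difference ≈ 9.256 − 10.527 ≈ -1.271 μg/mL.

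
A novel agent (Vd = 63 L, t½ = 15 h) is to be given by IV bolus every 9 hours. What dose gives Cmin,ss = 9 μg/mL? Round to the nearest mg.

τ/t½ = 9/15 ≈ 0.6, so f = (1/2)^(9/15) ≈ 0.659754.
Cmin,ss = (D/Vd)·f/(1−f), so D = Cmin,ss·Vd·(1−f)/f.
D = 9 × 63 × (1−f)/f ≈ 9 × 63 × 0.51572 ≈ 292.41 mg.

292 mg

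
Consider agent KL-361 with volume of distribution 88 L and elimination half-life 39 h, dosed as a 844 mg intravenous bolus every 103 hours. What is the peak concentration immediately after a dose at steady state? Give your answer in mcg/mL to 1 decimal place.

11.4 mcg/mL

k = ln2/t½ = ln2/39 ≈ 0.017773 h⁻¹; fraction remaining f = e^(−kτ) = e^(−0.017773×103) ≈ 0.1603.
Accumulation ratio R = 1/(1 − f) ≈ 1/0.8397 ≈ 1.1909.
Single-dose peak C₀ = D/Vd = 844/88 ≈ 9.591 mcg/mL.
Steady-state peak Cmax,ss = C₀·R ≈ 9.591 × 1.1909 ≈ 11.422 mcg/mL.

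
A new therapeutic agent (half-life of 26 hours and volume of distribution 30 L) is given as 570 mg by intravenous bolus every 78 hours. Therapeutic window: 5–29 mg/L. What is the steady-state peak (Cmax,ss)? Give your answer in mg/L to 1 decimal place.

τ = 78 h = 3 half-lives, so f = (1/2)^3 = 0.125.
At steady state, R = 1/(1 − 0.125) = 8/7.
Single-dose peak C₀ = D/Vd = 570/30 = 19 mg/L.
Steady-state peak Cmax,ss = C₀·R = 19 × 8/7 ≈ 21.714 mg/L.
Peak 21.7 mg/L vs MTC 29 mg/L: below toxic threshold.

21.7 mg/L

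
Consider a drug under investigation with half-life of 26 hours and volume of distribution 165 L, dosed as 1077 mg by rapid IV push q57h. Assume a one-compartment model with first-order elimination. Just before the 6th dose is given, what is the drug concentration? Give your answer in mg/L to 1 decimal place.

f = (1/2)^(τ/t½) = (1/2)^(57/26) ≈ 0.2188.
C₀ = D/Vd = 1077/165 ≈ 6.527 mg/L.
Before the 6th dose, 5 doses have been given. Superposition: Cmin = C₀·(f + f² + … + f^5).
≈ 6.527 × (0.2188 + 0.0479 + 0.0105 + 0.0023 + 0.0005) ≈ 6.527 × 0.2800 ≈ 1.828 mg/L.

1.8 mg/L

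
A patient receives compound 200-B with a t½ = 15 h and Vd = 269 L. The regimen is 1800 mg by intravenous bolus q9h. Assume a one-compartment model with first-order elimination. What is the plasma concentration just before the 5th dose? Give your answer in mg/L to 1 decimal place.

10.5 mg/L

f = (1/2)^(τ/t½) = (1/2)^(9/15) ≈ 0.6598.
C₀ = D/Vd = 1800/269 ≈ 6.691 mg/L.
Before the 5th dose, 4 doses have been given. Superposition: Cmin = C₀·(f + f² + … + f^4).
≈ 6.691 × (0.6598 + 0.4353 + 0.2872 + 0.1895) ≈ 6.691 × 1.5718 ≈ 10.517 mg/L.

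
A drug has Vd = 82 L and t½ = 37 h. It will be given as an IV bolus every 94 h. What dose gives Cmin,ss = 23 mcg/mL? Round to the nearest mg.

τ/t½ = 94/37 ≈ 2.5405, so f = (1/2)^(94/37) ≈ 0.171878.
Cmin,ss = (D/Vd)·f/(1−f), so D = Cmin,ss·Vd·(1−f)/f.
D = 23 × 82 × (1−f)/f ≈ 23 × 82 × 4.81808 ≈ 9086.90 mg.

9087 mg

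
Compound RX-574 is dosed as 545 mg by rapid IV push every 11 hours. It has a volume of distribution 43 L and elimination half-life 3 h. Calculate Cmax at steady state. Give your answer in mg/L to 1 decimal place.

13.8 mg/L

Over one 11-h interval, 11/3 ≈ 3.6667 half-lives elapse, leaving f ≈ 0.0787 of each dose.
Accumulation ratio R = 1/(1 − f) ≈ 1/0.9213 ≈ 1.0854.
Each bolus raises the concentration by D/Vd = 545/43 ≈ 12.674 mg/L.
Steady-state peak Cmax,ss = C₀·R ≈ 12.674 × 1.0854 ≈ 13.756 mg/L.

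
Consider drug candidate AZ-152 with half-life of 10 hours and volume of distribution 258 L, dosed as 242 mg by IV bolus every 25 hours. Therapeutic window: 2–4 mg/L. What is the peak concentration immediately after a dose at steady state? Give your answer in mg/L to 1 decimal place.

Over one 25-h interval, 25/10 ≈ 2.5 half-lives elapse, leaving f ≈ 0.1768 of each dose.
Accumulation ratio R = 1/(1 − f) ≈ 1/0.8232 ≈ 1.2148.
Single-dose peak C₀ = D/Vd = 242/258 ≈ 0.938 mg/L.
Cmax,ss = C₀/(1 − f) ≈ 0.938/0.8232 ≈ 1.139 mg/L.
Peak 1.1 mg/L vs MTC 4 mg/L: below toxic threshold.

1.1 mg/L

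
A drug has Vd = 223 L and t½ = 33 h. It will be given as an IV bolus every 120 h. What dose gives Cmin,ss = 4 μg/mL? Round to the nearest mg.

τ/t½ = 120/33 ≈ 3.6364, so f = (1/2)^(120/33) ≈ 0.080417.
Cmin,ss = (D/Vd)·f/(1−f), so D = Cmin,ss·Vd·(1−f)/f.
D = 4 × 223 × (1−f)/f ≈ 4 × 223 × 11.43518 ≈ 10200.18 mg.

10200 mg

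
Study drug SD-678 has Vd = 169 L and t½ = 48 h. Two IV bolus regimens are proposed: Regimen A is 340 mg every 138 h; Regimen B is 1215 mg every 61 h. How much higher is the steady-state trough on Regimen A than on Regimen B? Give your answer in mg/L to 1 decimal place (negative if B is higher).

Regimen A: f = (1/2)^(138/48) ≈ 0.1363; Cmin,ss = (340/169)·f/(1−f) ≈ 0.317 mg/L.
Regimen B: f = (1/2)^(61/48) ≈ 0.4144; Cmin,ss = (1215/169)·f/(1−f) ≈ 5.088 mg/L.
Difference ≈ 0.317 − 5.088 ≈ -4.771 mg/L.

-4.8 mg/L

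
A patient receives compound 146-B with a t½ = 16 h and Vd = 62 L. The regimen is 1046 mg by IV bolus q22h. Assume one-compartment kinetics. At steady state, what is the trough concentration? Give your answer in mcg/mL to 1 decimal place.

10.6 mcg/mL

τ/t½ = 22/16 ≈ 1.375, so fraction remaining f = (1/2)^(22/16) ≈ 0.3856.
At steady state, accumulation factor R = 1/(1 − e^(−kτ)) ≈ 1.6276.
Single-dose peak C₀ = D/Vd = 1046/62 ≈ 16.871 mcg/mL.
Steady-state peak Cmax,ss = C₀·R ≈ 16.871 × 1.6276 ≈ 27.459 mcg/mL.
Steady-state trough Cmin,ss = Cmax,ss·f ≈ 27.459 × 0.3856 ≈ 10.588 mcg/mL.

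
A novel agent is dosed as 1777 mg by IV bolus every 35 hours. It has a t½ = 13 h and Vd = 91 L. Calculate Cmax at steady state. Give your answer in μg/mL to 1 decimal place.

23.1 μg/mL

τ/t½ = 35/13 ≈ 2.6923, so fraction remaining f = (1/2)^(35/13) ≈ 0.1547.
At steady state, accumulation factor R = 1/(1 − e^(−kτ)) ≈ 1.1830.
Each bolus raises the concentration by D/Vd = 1777/91 ≈ 19.527 μg/mL.
Cmax,ss = C₀/(1 − f) ≈ 19.527/0.8453 ≈ 23.101 μg/mL.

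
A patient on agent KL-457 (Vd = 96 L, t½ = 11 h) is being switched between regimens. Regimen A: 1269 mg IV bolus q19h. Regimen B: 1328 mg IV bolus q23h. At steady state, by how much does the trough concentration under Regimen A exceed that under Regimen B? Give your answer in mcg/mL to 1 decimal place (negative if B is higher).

1.5 mcg/mL

Regimen A: f = (1/2)^(19/11) ≈ 0.3020; Cmin,ss = (1269/96)·f/(1−f) ≈ 5.719 mcg/mL.
Regimen B: f = (1/2)^(23/11) ≈ 0.2347; Cmin,ss = (1328/96)·f/(1−f) ≈ 4.242 mcg/mL.
Difference ≈ 5.719 − 4.242 ≈ 1.477 mcg/mL.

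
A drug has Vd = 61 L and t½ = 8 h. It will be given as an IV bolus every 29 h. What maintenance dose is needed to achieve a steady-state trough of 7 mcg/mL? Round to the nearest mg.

τ/t½ = 29/8 ≈ 3.625, so f = (1/2)^(29/8) ≈ 0.081052.
Cmin,ss = (D/Vd)·f/(1−f), so D = Cmin,ss·Vd·(1−f)/f.
D = 7 × 61 × (1−f)/f ≈ 7 × 61 × 11.33776 ≈ 4841.22 mg.

4841 mg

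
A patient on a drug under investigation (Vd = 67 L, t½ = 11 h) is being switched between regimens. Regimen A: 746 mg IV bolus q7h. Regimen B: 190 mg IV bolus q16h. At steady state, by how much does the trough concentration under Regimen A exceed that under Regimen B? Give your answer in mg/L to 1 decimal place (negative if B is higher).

18.5 mg/L

Regimen A: f = (1/2)^(7/11) ≈ 0.6433; Cmin,ss = (746/67)·f/(1−f) ≈ 20.080 mg/L.
Regimen B: f = (1/2)^(16/11) ≈ 0.3649; Cmin,ss = (190/67)·f/(1−f) ≈ 1.629 mg/L.
Difference ≈ 20.080 − 1.629 ≈ 18.451 mg/L.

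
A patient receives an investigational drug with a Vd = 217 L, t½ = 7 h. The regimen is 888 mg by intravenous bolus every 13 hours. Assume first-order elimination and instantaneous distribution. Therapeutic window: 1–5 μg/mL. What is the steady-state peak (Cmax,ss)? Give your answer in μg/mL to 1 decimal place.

k = ln2/t½ = ln2/7 ≈ 0.099021 h⁻¹; fraction remaining f = e^(−kτ) = e^(−0.099021×13) ≈ 0.2760.
Accumulation ratio R = 1/(1 − f) ≈ 1/0.7240 ≈ 1.3812.
Each bolus raises the concentration by D/Vd = 888/217 ≈ 4.092 μg/mL.
Steady-state peak Cmax,ss = C₀·R ≈ 4.092 × 1.3812 ≈ 5.652 μg/mL.
Peak 5.7 μg/mL vs MTC 5 μg/mL: exceeds toxic threshold.

5.7 μg/mL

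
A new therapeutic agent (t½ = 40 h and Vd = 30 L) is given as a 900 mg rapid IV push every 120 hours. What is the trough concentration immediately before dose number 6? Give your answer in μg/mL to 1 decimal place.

f = (1/2)^(τ/t½) = (1/2)^(120/40) ≈ 0.1250.
C₀ = D/Vd = 900/30 ≈ 30.000 μg/mL.
Before the 6th dose, 5 doses have been given. Superposition: Cmin = C₀·(f + f² + … + f^5).
≈ 30.000 × (0.1250 + 0.0156 + 0.0020 + 0.0002 + 0.0000) ≈ 30.000 × 0.1428 ≈ 4.284 μg/mL.

4.3 μg/mL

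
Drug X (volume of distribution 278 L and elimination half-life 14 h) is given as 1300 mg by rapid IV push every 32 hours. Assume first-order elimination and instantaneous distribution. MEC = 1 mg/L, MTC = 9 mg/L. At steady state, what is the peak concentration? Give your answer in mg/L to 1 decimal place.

k = ln2/t½ = ln2/14 ≈ 0.049511 h⁻¹; fraction remaining f = e^(−kτ) = e^(−0.049511×32) ≈ 0.2051.
At steady state, accumulation factor R = 1/(1 − e^(−kτ)) ≈ 1.2580.
Single-dose peak C₀ = D/Vd = 1300/278 ≈ 4.676 mg/L.
Steady-state peak Cmax,ss = C₀·R ≈ 4.676 × 1.2580 ≈ 5.882 mg/L.
Peak 5.9 mg/L vs MTC 9 mg/L: below toxic threshold.

5.9 mg/L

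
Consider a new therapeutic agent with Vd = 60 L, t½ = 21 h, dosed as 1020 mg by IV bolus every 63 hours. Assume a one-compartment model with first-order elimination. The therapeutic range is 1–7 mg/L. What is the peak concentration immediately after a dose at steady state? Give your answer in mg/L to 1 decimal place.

τ = 63 h = 3 half-lives, so f = (1/2)^3 = 0.125.
At steady state, R = 1/(1 − 0.125) = 8/7.
Single-dose peak C₀ = D/Vd = 1020/60 = 17 mg/L.
Steady-state peak Cmax,ss = C₀·R = 17 × 8/7 ≈ 19.429 mg/L.
Peak 19.4 mg/L vs MTC 7 mg/L: exceeds toxic threshold.

19.4 mg/L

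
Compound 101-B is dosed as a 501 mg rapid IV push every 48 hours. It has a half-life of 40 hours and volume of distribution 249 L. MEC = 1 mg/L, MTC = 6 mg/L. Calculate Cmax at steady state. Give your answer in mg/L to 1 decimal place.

3.6 mg/L

k = ln2/t½ = ln2/40 ≈ 0.017329 h⁻¹; fraction remaining f = e^(−kτ) = e^(−0.017329×48) ≈ 0.4353.
At steady state, accumulation factor R = 1/(1 − e^(−kτ)) ≈ 1.7709.
Single-dose peak C₀ = D/Vd = 501/249 ≈ 2.012 mg/L.
Steady-state peak Cmax,ss = C₀·R ≈ 2.012 × 1.7709 ≈ 3.563 mg/L.
Peak 3.6 mg/L vs MTC 6 mg/L: below toxic threshold.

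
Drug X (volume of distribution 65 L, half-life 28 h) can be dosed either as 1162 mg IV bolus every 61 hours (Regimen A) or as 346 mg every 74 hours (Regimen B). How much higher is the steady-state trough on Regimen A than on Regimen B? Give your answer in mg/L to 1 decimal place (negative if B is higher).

4.1 mg/L

Regimen A: f = (1/2)^(61/28) ≈ 0.2209; Cmin,ss = (1162/65)·f/(1−f) ≈ 5.069 mg/L.
Regimen B: f = (1/2)^(74/28) ≈ 0.1601; Cmin,ss = (346/65)·f/(1−f) ≈ 1.015 mg/L.
Difference ≈ 5.069 − 1.015 ≈ 4.054 mg/L.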